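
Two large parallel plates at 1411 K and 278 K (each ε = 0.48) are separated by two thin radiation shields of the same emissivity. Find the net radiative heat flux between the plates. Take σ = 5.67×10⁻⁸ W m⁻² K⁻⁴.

q ≈ 23600 W/m²

Each of the 3 gaps contributes resistance (2/ε − 1) = 2/0.48 − 1 = 3.167; total = 9.500.
q = σ(T₁⁴ − T₂⁴) / 9.500 = 5.67×10⁻⁸ × 3.96×10^12 / 9.500 = 23600 W/m².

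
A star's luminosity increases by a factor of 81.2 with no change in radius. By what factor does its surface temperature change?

factor ≈ 3.00

P ∝ T⁴ ⇒ T ∝ P^(1/4), so T scales by (81.2)^(1/4) = 3.00.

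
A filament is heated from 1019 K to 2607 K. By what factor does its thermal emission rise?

ratio ≈ 42.8

P ∝ T⁴, so the ratio is (2607/1019)⁴ = (2.558)⁴ = 42.8.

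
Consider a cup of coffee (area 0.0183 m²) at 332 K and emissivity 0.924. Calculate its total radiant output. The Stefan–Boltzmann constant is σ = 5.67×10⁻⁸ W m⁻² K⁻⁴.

P ≈ 11.6 W

P = εσAT⁴ = 0.924 × 5.67×10⁻⁸ × 0.0183 × (332)⁴ = 0.924 × 5.67×10⁻⁸ × 0.0183 × 1.21×10^10.
P = 11.6 W.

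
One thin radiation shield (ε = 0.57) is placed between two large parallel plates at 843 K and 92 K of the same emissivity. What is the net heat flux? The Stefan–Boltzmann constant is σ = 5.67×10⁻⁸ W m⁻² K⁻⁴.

Each of the 2 gaps contributes resistance (2/ε − 1) = 2/0.57 − 1 = 2.509; total = 5.018.
q = σ(T₁⁴ − T₂⁴) / 5.018 = 5.67×10⁻⁸ × 5.05×10^11 / 5.018 = 5710 W/m².

q ≈ 5710 W/m²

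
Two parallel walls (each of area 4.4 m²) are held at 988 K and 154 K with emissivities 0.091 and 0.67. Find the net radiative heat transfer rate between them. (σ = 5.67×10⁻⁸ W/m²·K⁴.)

Q ≈ 20700 W

For two large parallel gray plates, q = σ(T₁⁴ − T₂⁴) / (1/ε₁ + 1/ε₂ − 1).
1/ε₁ + 1/ε₂ − 1 = 1/0.091 + 1/0.67 − 1 = 11.48.
T₁⁴ − T₂⁴ = 9.53×10^11 − 5.62×10^8 = 9.52×10^11 K⁴.
q = 5.67×10⁻⁸ × 9.52×10^11 / 11.48 = 4700 W/m².
Q = q·A = 4700 × 4.4 = 20700 W.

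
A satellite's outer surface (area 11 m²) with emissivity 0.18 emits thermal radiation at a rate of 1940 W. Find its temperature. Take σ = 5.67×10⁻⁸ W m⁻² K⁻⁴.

From P = εσAT⁴, T = (P / εσA)^(1/4) = (1940 / (0.18 × 5.67×10⁻⁸ × 11.0))^(1/4).
T = (1.73×10^10)^(1/4) = 363 K.

T ≈ 363 K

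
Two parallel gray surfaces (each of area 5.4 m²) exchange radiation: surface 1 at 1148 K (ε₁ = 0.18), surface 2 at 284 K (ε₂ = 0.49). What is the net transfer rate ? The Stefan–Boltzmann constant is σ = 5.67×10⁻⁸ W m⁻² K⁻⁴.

Q ≈ 80300 W

For two large parallel gray plates, q = σ(T₁⁴ − T₂⁴) / (1/ε₁ + 1/ε₂ − 1).
1/ε₁ + 1/ε₂ − 1 = 1/0.18 + 1/0.49 − 1 = 6.596.
T₁⁴ − T₂⁴ = 1.74×10^12 − 6.51×10^9 = 1.73×10^12 K⁴.
q = 5.67×10⁻⁸ × 1.73×10^12 / 6.596 = 14900 W/m².
Q = q·A = 14900 × 5.4 = 80300 W.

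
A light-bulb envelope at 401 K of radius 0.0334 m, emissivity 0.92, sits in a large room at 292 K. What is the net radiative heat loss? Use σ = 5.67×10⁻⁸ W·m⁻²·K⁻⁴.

Q ≈ 13.6 W

A = 4πr² = 4π × (0.0334)² = 0.0140 m².
Q = εσA(T⁴ − T_s⁴). T⁴ − T_s⁴ = (401)⁴ − (292)⁴ = 2.59×10^10 − 7.27×10^9 = 1.86×10^10 K⁴.
Q = 0.92 × 5.67×10⁻⁸ × 0.0140 × 1.86×10^10 = 13.6 W.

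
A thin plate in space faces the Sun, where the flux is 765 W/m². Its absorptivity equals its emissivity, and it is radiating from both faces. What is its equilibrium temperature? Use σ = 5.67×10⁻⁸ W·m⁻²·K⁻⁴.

T ≈ 287 K

Absorbed flux αS = emitted flux 2εσT⁴ per unit area; with α = ε this gives T = (S/2σ)^(1/4).
T = (765 / (2 × 5.67×10⁻⁸))^(1/4) = (6.75×10^9)^(1/4).
T = 287 K.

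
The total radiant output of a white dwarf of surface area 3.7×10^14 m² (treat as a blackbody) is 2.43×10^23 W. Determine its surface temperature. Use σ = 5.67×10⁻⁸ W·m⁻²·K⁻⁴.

From P = σAT⁴, T = (P / σA)^(1/4) = (2.43×10^23 / (5.67×10⁻⁸ × 3.70×10^14))^(1/4).
T = (1.16×10^16)^(1/4) = 10400 K.

T ≈ 10400 K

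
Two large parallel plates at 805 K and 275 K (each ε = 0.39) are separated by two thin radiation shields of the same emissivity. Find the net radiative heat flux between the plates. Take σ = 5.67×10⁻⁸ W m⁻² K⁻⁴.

q ≈ 1900 W/m²

Each of the 3 gaps contributes resistance (2/ε − 1) = 2/0.39 − 1 = 4.128; total = 12.38.
q = σ(T₁⁴ − T₂⁴) / 12.38 = 5.67×10⁻⁸ × 4.14×10^11 / 12.38 = 1900 W/m².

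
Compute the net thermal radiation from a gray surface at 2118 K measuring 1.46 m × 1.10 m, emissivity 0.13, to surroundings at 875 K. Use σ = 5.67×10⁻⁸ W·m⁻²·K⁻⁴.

A = 1.46 × 1.10 = 1.61 m².
Q = εσA(T⁴ − T_s⁴). T⁴ − T_s⁴ = (2118)⁴ − (875)⁴ = 2.01×10^13 − 5.86×10^11 = 1.95×10^13 K⁴.
Q = 0.13 × 5.67×10⁻⁸ × 1.61 × 1.95×10^13 = 2.31×10^5 W.

Q ≈ 2.31×10^5 W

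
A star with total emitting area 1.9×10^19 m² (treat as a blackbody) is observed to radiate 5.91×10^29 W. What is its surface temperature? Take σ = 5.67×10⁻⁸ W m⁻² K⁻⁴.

From P = σAT⁴, T = (P / σA)^(1/4) = (5.91×10^29 / (5.67×10⁻⁸ × 1.90×10^19))^(1/4).
T = (5.49×10^17)^(1/4) = 27200 K.

T ≈ 27200 K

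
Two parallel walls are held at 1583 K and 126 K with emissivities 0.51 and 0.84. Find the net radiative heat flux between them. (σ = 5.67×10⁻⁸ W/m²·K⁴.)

q ≈ 1.65×10^5 W/m²

For two large parallel gray plates, q = σ(T₁⁴ − T₂⁴) / (1/ε₁ + 1/ε₂ − 1).
1/ε₁ + 1/ε₂ − 1 = 1/0.51 + 1/0.84 − 1 = 2.151.
T₁⁴ − T₂⁴ = 6.28×10^12 − 2.52×10^8 = 6.28×10^12 K⁴.
q = 5.67×10⁻⁸ × 6.28×10^12 / 2.151 = 1.65×10^5 W/m².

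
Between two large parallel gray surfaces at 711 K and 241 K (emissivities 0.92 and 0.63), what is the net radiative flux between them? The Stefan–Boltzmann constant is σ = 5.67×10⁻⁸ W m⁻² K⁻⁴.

q ≈ 8540 W/m²

For two large parallel gray plates, q = σ(T₁⁴ − T₂⁴) / (1/ε₁ + 1/ε₂ − 1).
1/ε₁ + 1/ε₂ − 1 = 1/0.92 + 1/0.63 − 1 = 1.674.
T₁⁴ − T₂⁴ = 2.56×10^11 − 3.37×10^9 = 2.52×10^11 K⁴.
q = 5.67×10⁻⁸ × 2.52×10^11 / 1.674 = 8540 W/m².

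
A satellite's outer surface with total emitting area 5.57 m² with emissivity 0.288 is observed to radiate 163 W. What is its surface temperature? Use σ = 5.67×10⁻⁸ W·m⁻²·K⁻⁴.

T ≈ 206 K

From P = εσAT⁴, T = (P / εσA)^(1/4) = (163 / (0.288 × 5.67×10⁻⁸ × 5.57))^(1/4).
T = (1.79×10^9)^(1/4) = 206 K.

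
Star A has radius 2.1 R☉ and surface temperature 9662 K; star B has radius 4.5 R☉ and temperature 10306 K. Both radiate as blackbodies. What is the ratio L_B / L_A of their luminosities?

L_B/L_A ≈ 5.94

L = 4πR²σT⁴ ∝ R²T⁴, so L_B/L_A = (4.5/2.1)² × (10306/9662)⁴ = 4.59 × 1.29 = 5.94.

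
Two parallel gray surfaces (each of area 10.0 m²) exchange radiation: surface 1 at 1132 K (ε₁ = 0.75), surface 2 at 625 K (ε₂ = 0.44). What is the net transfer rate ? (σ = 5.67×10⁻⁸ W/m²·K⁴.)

Q ≈ 3.24×10^5 W

For two large parallel gray plates, q = σ(T₁⁴ − T₂⁴) / (1/ε₁ + 1/ε₂ − 1).
1/ε₁ + 1/ε₂ − 1 = 1/0.75 + 1/0.44 − 1 = 2.606.
T₁⁴ − T₂⁴ = 1.64×10^12 − 1.53×10^11 = 1.49×10^12 K⁴.
q = 5.67×10⁻⁸ × 1.49×10^12 / 2.606 = 32400 W/m².
Q = q·A = 32400 × 10.0 = 3.24×10^5 W.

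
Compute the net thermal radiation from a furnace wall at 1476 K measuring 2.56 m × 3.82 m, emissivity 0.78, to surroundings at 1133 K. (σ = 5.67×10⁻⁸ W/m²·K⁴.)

A = 2.56 × 3.82 = 9.78 m².
Q = εσA(T⁴ − T_s⁴). T⁴ − T_s⁴ = (1476)⁴ − (1133)⁴ = 4.75×10^12 − 1.65×10^12 = 3.10×10^12 K⁴.
Q = 0.78 × 5.67×10⁻⁸ × 9.78 × 3.10×10^12 = 1.34×10^6 W.

Q ≈ 1.34×10^6 W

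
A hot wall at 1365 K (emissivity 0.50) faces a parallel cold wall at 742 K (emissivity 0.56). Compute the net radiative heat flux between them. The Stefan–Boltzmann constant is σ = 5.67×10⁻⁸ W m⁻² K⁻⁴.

For two large parallel gray plates, q = σ(T₁⁴ − T₂⁴) / (1/ε₁ + 1/ε₂ − 1).
1/ε₁ + 1/ε₂ − 1 = 1/0.50 + 1/0.56 − 1 = 2.786.
T₁⁴ − T₂⁴ = 3.47×10^12 − 3.03×10^11 = 3.17×10^12 K⁴.
q = 5.67×10⁻⁸ × 3.17×10^12 / 2.786 = 64500 W/m².

q ≈ 64500 W/m²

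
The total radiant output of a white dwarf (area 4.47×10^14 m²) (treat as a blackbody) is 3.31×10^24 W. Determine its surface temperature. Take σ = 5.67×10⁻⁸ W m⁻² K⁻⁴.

T ≈ 19000 K

From P = σAT⁴, T = (P / σA)^(1/4) = (3.31×10^24 / (5.67×10⁻⁸ × 4.47×10^14))^(1/4).
T = (1.31×10^17)^(1/4) = 19000 K.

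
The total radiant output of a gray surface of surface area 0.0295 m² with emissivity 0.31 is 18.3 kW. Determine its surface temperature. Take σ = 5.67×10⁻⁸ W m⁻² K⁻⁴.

From P = εσAT⁴, T = (P / εσA)^(1/4) = (18300 / (0.31 × 5.67×10⁻⁸ × 0.0295))^(1/4).
T = (3.53×10^13)^(1/4) = 2440 K.

T ≈ 2440 K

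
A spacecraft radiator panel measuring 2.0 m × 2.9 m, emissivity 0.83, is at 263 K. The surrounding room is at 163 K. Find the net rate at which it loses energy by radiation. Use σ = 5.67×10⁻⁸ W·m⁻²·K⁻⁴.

A = 2.0 × 2.9 = 5.80 m².
Q = εσA(T⁴ − T_s⁴). T⁴ − T_s⁴ = (263)⁴ − (163)⁴ = 4.78×10^9 − 7.06×10^8 = 4.08×10^9 K⁴.
Q = 0.83 × 5.67×10⁻⁸ × 5.80 × 4.08×10^9 = 1110 W.

Q ≈ 1110 W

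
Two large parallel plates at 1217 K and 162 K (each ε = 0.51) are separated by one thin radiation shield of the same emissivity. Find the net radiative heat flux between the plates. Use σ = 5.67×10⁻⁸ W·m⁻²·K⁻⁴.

Each of the 2 gaps contributes resistance (2/ε − 1) = 2/0.51 − 1 = 2.922; total = 5.843.
q = σ(T₁⁴ − T₂⁴) / 5.843 = 5.67×10⁻⁸ × 2.19×10^12 / 5.843 = 21300 W/m².

q ≈ 21300 W/m²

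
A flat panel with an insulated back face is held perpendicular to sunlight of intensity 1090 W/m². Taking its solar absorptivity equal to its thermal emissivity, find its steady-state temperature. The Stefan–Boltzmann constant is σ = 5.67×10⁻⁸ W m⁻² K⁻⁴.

Absorbed flux αS = emitted flux εσT⁴ (one radiating face); with α = ε, T = (S/σ)^(1/4).
T = (1090 / 5.67×10⁻⁸)^(1/4) = (1.92×10^10)^(1/4).
T = 372 K.

T ≈ 372 K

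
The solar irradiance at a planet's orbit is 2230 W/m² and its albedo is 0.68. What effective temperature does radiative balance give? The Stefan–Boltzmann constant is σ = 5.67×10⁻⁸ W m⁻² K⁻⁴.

Power absorbed = (1−a)S·πR²; power emitted = 4πR²σT⁴. Equating and cancelling πR²:
T = ((1−a)S / 4σ)^(1/4) = (714 / (4 × 5.67×10⁻⁸))^(1/4) = (3.15×10^9)^(1/4).
T = 237 K.

T ≈ 237 K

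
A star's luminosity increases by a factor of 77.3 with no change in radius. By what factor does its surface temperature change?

P ∝ T⁴ ⇒ T ∝ P^(1/4), so T scales by (77.3)^(1/4) = 2.97.

factor ≈ 2.97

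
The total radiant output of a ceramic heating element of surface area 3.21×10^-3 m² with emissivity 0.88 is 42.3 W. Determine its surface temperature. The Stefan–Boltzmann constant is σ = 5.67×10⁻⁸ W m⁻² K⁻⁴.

T ≈ 717 K

From P = εσAT⁴, T = (P / εσA)^(1/4) = (42.3 / (0.88 × 5.67×10⁻⁸ × 3.21×10^-3))^(1/4).
T = (2.64×10^11)^(1/4) = 717 K.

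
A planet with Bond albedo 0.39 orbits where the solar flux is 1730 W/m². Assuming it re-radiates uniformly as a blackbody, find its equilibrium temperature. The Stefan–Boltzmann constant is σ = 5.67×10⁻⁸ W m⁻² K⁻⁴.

Power absorbed = (1−a)S·πR²; power emitted = 4πR²σT⁴. Equating and cancelling πR²:
T = ((1−a)S / 4σ)^(1/4) = (1060 / (4 × 5.67×10⁻⁸))^(1/4) = (4.65×10^9)^(1/4).
T = 261 K.

T ≈ 261 K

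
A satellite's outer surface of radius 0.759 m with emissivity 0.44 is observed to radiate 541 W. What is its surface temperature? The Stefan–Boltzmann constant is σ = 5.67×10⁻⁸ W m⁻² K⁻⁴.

A = 4πr² = 4π × (0.759)² = 7.24 m².
From P = εσAT⁴, T = (P / εσA)^(1/4) = (541 / (0.44 × 5.67×10⁻⁸ × 7.24))^(1/4).
T = (3.00×10^9)^(1/4) = 234 K.

T ≈ 234 K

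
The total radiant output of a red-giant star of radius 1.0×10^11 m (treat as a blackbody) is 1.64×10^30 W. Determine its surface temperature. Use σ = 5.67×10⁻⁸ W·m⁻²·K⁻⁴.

T ≈ 3900 K

A = 4πr² = 4π × (1.0×10^11)² = 1.26×10^23 m².
From P = σAT⁴, T = (P / σA)^(1/4) = (1.64×10^30 / (5.67×10⁻⁸ × 1.26×10^23))^(1/4).
T = (2.30×10^14)^(1/4) = 3900 K.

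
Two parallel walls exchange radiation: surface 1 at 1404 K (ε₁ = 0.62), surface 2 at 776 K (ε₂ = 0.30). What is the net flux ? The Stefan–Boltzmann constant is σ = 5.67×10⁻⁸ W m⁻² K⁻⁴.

q ≈ 50600 W/m²

For two large parallel gray plates, q = σ(T₁⁴ − T₂⁴) / (1/ε₁ + 1/ε₂ − 1).
1/ε₁ + 1/ε₂ − 1 = 1/0.62 + 1/0.30 − 1 = 3.946.
T₁⁴ − T₂⁴ = 3.89×10^12 − 3.63×10^11 = 3.52×10^12 K⁴.
q = 5.67×10⁻⁸ × 3.52×10^12 / 3.946 = 50600 W/m².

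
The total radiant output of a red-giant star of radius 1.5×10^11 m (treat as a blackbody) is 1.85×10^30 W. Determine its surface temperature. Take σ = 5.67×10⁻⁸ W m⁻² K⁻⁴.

T ≈ 3280 K

A = 4πr² = 4π × (1.5×10^11)² = 2.83×10^23 m².
From P = σAT⁴, T = (P / σA)^(1/4) = (1.85×10^30 / (5.67×10⁻⁸ × 2.83×10^23))^(1/4).
T = (1.15×10^14)^(1/4) = 3280 K.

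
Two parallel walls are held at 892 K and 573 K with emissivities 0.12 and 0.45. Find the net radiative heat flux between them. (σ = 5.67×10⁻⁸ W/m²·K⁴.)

q ≈ 3120 W/m²

For two large parallel gray plates, q = σ(T₁⁴ − T₂⁴) / (1/ε₁ + 1/ε₂ − 1).
1/ε₁ + 1/ε₂ − 1 = 1/0.12 + 1/0.45 − 1 = 9.556.
T₁⁴ − T₂⁴ = 6.33×10^11 − 1.08×10^11 = 5.25×10^11 K⁴.
q = 5.67×10⁻⁸ × 5.25×10^11 / 9.556 = 3120 W/m².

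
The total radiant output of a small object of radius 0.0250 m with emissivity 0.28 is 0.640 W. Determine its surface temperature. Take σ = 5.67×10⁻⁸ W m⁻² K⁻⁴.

A = 4πr² = 4π × (0.0250)² = 7.85×10^-3 m².
From P = εσAT⁴, T = (P / εσA)^(1/4) = (0.640 / (0.28 × 5.67×10⁻⁸ × 7.85×10^-3))^(1/4).
T = (5.13×10^9)^(1/4) = 268 K.

T ≈ 268 K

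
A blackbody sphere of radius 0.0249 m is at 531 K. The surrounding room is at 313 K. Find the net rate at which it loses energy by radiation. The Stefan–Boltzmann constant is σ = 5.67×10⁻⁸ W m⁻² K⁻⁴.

Q ≈ 30.9 W

A = 4πr² = 4π × (0.0249)² = 7.79×10^-3 m².
Q = σA(T⁴ − T_s⁴). T⁴ − T_s⁴ = (531)⁴ − (313)⁴ = 7.95×10^10 − 9.60×10^9 = 6.99×10^10 K⁴.
Q = 5.67×10⁻⁸ × 7.79×10^-3 × 6.99×10^10 = 30.9 W.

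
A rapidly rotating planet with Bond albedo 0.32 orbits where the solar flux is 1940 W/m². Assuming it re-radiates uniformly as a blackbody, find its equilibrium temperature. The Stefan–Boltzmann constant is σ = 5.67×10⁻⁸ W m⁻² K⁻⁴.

Power absorbed = (1−a)S·πR²; power emitted = 4πR²σT⁴. Equating and cancelling πR²:
T = ((1−a)S / 4σ)^(1/4) = (1320 / (4 × 5.67×10⁻⁸))^(1/4) = (5.82×10^9)^(1/4).
T = 276 K.

T ≈ 276 K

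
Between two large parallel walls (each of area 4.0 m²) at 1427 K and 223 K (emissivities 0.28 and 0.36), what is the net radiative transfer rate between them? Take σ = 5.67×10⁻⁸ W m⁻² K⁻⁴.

Q ≈ 1.76×10^5 W

For two large parallel gray plates, q = σ(T₁⁴ − T₂⁴) / (1/ε₁ + 1/ε₂ − 1).
1/ε₁ + 1/ε₂ − 1 = 1/0.28 + 1/0.36 − 1 = 5.349.
T₁⁴ − T₂⁴ = 4.15×10^12 − 2.47×10^9 = 4.14×10^12 K⁴.
q = 5.67×10⁻⁸ × 4.14×10^12 / 5.349 = 43900 W/m².
Q = q·A = 43900 × 4.0 = 1.76×10^5 W.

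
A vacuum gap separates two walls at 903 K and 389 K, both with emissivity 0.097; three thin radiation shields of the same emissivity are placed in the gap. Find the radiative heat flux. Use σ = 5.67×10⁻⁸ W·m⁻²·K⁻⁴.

Each of the 4 gaps contributes resistance (2/ε − 1) = 2/0.097 − 1 = 19.62; total = 78.47.
q = σ(T₁⁴ − T₂⁴) / 78.47 = 5.67×10⁻⁸ × 6.42×10^11 / 78.47 = 464 W/m².

q ≈ 464 W/m²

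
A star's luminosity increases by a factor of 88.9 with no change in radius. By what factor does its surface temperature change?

P ∝ T⁴ ⇒ T ∝ P^(1/4), so T scales by (88.9)^(1/4) = 3.07.

factor ≈ 3.07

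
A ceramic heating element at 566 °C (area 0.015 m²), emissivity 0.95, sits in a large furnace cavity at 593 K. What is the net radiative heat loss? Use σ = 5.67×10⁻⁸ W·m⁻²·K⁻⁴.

Q ≈ 300 W

Convert: 566 °C = 839 K.
Q = εσA(T⁴ − T_s⁴). T⁴ − T_s⁴ = (839)⁴ − (593)⁴ = 4.96×10^11 − 1.24×10^11 = 3.72×10^11 K⁴.
Q = 0.95 × 5.67×10⁻⁸ × 0.0150 × 3.72×10^11 = 300 W.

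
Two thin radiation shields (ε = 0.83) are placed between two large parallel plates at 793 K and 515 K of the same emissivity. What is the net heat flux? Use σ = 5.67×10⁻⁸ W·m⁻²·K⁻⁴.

q ≈ 4360 W/m²

Each of the 3 gaps contributes resistance (2/ε − 1) = 2/0.83 − 1 = 1.410; total = 4.229.
q = σ(T₁⁴ − T₂⁴) / 4.229 = 5.67×10⁻⁸ × 3.25×10^11 / 4.229 = 4360 W/m².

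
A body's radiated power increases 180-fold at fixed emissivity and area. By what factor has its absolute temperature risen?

P ∝ T⁴ ⇒ T ∝ P^(1/4), so T scales by (180)^(1/4) = 3.66.

factor ≈ 3.66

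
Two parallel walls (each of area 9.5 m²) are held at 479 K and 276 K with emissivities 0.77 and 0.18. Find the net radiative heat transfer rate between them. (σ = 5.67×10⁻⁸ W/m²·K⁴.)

Q ≈ 4310 W

For two large parallel gray plates, q = σ(T₁⁴ − T₂⁴) / (1/ε₁ + 1/ε₂ − 1).
1/ε₁ + 1/ε₂ − 1 = 1/0.77 + 1/0.18 − 1 = 5.854.
T₁⁴ − T₂⁴ = 5.26×10^10 − 5.80×10^9 = 4.68×10^10 K⁴.
q = 5.67×10⁻⁸ × 4.68×10^10 / 5.854 = 454 W/m².
Q = q·A = 454 × 9.5 = 4310 W.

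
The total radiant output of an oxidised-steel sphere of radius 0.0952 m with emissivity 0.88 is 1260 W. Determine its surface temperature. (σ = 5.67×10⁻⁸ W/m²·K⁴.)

A = 4πr² = 4π × (0.0952)² = 0.114 m².
From P = εσAT⁴, T = (P / εσA)^(1/4) = (1260 / (0.88 × 5.67×10⁻⁸ × 0.114))^(1/4).
T = (2.22×10^11)^(1/4) = 686 K.

T ≈ 686 K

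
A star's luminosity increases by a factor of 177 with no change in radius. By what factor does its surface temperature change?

P ∝ T⁴ ⇒ T ∝ P^(1/4), so T scales by (177)^(1/4) = 3.65.

factor ≈ 3.65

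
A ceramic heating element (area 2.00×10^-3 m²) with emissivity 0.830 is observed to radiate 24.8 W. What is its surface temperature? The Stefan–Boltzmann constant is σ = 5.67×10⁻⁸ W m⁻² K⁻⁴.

From P = εσAT⁴, T = (P / εσA)^(1/4) = (24.8 / (0.830 × 5.67×10⁻⁸ × 2.00×10^-3))^(1/4).
T = (2.63×10^11)^(1/4) = 716 K.

T ≈ 716 K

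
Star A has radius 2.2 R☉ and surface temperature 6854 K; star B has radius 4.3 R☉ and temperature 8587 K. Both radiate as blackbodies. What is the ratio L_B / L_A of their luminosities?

L = 4πR²σT⁴ ∝ R²T⁴, so L_B/L_A = (4.3/2.2)² × (8587/6854)⁴ = 3.82 × 2.46 = 9.41.

L_B/L_A ≈ 9.41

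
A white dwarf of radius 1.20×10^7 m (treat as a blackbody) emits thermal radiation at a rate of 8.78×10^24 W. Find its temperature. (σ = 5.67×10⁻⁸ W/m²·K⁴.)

A = 4πr² = 4π × (1.20×10^7)² = 1.81×10^15 m².
From P = σAT⁴, T = (P / σA)^(1/4) = (8.78×10^24 / (5.67×10⁻⁸ × 1.81×10^15))^(1/4).
T = (8.56×10^16)^(1/4) = 17100 K.

T ≈ 17100 K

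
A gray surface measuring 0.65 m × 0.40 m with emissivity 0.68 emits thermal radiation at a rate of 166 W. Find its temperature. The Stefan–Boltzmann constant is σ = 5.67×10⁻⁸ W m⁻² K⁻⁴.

A = 0.65 × 0.40 = 0.260 m².
From P = εσAT⁴, T = (P / εσA)^(1/4) = (166 / (0.68 × 5.67×10⁻⁸ × 0.260))^(1/4).
T = (1.66×10^10)^(1/4) = 359 K.

T ≈ 359 K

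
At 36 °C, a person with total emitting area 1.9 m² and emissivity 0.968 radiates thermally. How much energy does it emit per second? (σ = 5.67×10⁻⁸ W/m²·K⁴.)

36 °C = 309 K.
Stefan–Boltzmann: P = εσAT⁴ = 0.968 × 5.67×10⁻⁸ × 1.90 × (309)⁴ = 0.968 × 5.67×10⁻⁸ × 1.90 × 9.12×10^9.
P = 951 W.

P ≈ 951 W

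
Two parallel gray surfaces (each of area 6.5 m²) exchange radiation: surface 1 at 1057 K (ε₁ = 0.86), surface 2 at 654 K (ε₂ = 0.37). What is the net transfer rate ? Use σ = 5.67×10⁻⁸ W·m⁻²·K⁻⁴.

Q ≈ 1.37×10^5 W

For two large parallel gray plates, q = σ(T₁⁴ − T₂⁴) / (1/ε₁ + 1/ε₂ − 1).
1/ε₁ + 1/ε₂ − 1 = 1/0.86 + 1/0.37 − 1 = 2.865.
T₁⁴ − T₂⁴ = 1.25×10^12 − 1.83×10^11 = 1.07×10^12 K⁴.
q = 5.67×10⁻⁸ × 1.07×10^12 / 2.865 = 21100 W/m².
Q = q·A = 21100 × 6.5 = 1.37×10^5 W.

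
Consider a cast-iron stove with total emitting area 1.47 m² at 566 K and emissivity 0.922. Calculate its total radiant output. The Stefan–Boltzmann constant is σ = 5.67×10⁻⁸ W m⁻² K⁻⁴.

Stefan–Boltzmann: P = εσAT⁴ = 0.922 × 5.67×10⁻⁸ × 1.47 × (566)⁴ = 0.922 × 5.67×10⁻⁸ × 1.47 × 1.03×10^11.
P = 7890 W.

P ≈ 7890 W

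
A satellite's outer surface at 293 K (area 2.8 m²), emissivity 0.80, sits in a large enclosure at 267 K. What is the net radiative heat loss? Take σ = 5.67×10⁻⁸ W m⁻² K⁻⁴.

Q = εσA(T⁴ − T_s⁴). T⁴ − T_s⁴ = (293)⁴ − (267)⁴ = 7.37×10^9 − 5.08×10^9 = 2.29×10^9 K⁴.
Q = 0.80 × 5.67×10⁻⁸ × 2.80 × 2.29×10^9 = 291 W.

Q ≈ 291 W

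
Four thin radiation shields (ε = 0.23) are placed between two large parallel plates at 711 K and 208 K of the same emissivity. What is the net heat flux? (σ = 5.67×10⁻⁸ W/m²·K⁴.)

Each of the 5 gaps contributes resistance (2/ε − 1) = 2/0.23 − 1 = 7.696; total = 38.48.
q = σ(T₁⁴ − T₂⁴) / 38.48 = 5.67×10⁻⁸ × 2.54×10^11 / 38.48 = 374 W/m².

q ≈ 374 W/m²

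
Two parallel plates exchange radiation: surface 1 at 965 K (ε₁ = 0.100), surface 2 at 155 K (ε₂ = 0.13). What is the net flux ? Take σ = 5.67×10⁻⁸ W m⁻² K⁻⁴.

For two large parallel gray plates, q = σ(T₁⁴ − T₂⁴) / (1/ε₁ + 1/ε₂ − 1).
1/ε₁ + 1/ε₂ − 1 = 1/0.100 + 1/0.13 − 1 = 16.69.
T₁⁴ − T₂⁴ = 8.67×10^11 − 5.77×10^8 = 8.67×10^11 K⁴.
q = 5.67×10⁻⁸ × 8.67×10^11 / 16.69 = 2940 W/m².

q ≈ 2940 W/m²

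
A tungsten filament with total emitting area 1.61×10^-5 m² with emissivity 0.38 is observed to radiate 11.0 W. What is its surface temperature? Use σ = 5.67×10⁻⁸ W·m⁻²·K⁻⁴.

From P = εσAT⁴, T = (P / εσA)^(1/4) = (11.0 / (0.38 × 5.67×10⁻⁸ × 1.61×10^-5))^(1/4).
T = (3.17×10^13)^(1/4) = 2370 K.

T ≈ 2370 K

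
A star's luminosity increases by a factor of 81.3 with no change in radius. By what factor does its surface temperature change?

factor ≈ 3.00

P ∝ T⁴ ⇒ T ∝ P^(1/4), so T scales by (81.3)^(1/4) = 3.00.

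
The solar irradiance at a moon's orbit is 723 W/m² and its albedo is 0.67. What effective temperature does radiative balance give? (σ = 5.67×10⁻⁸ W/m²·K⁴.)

Power absorbed = (1−a)S·πR²; power emitted = 4πR²σT⁴. Equating and cancelling πR²:
T = ((1−a)S / 4σ)^(1/4) = (239 / (4 × 5.67×10⁻⁸))^(1/4) = (1.05×10^9)^(1/4).
T = 180 K.

T ≈ 180 K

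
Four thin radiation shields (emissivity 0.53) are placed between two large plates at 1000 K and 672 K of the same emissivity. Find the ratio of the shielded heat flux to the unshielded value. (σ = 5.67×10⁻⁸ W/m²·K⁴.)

ratio ≈ 0.200

With N identical shields there are N+1 = 5 gaps in series, each with the same radiative resistance, so the flux falls to 1/(N+1) of its unshielded value.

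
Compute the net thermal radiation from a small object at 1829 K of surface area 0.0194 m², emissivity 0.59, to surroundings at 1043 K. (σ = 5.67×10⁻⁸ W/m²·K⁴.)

Q ≈ 6490 W

Q = εσA(T⁴ − T_s⁴). T⁴ − T_s⁴ = (1829)⁴ − (1043)⁴ = 1.12×10^13 − 1.18×10^12 = 1.00×10^13 K⁴.
Q = 0.59 × 5.67×10⁻⁸ × 0.0194 × 1.00×10^13 = 6490 W.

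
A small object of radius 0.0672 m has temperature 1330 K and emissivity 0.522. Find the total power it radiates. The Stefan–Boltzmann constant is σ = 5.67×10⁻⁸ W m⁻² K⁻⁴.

P ≈ 5260 W

A = 4πr² = 4π × (0.0672)² = 0.0567 m².
P = εσAT⁴ = 0.522 × 5.67×10⁻⁸ × 0.0567 × (1330)⁴ = 0.522 × 5.67×10⁻⁸ × 0.0567 × 3.13×10^12.
P = 5260 W.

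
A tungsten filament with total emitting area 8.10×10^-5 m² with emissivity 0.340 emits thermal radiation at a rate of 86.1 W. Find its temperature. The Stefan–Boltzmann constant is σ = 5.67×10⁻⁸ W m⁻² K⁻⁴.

From P = εσAT⁴, T = (P / εσA)^(1/4) = (86.1 / (0.340 × 5.67×10⁻⁸ × 8.10×10^-5))^(1/4).
T = (5.51×10^13)^(1/4) = 2720 K.

T ≈ 2720 K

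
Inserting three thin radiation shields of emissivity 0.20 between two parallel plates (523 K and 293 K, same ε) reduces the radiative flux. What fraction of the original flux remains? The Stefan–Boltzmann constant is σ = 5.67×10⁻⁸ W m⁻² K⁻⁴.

With N identical shields there are N+1 = 4 gaps in series, each with the same radiative resistance, so the flux falls to 1/(N+1) of its unshielded value.

ratio ≈ 0.250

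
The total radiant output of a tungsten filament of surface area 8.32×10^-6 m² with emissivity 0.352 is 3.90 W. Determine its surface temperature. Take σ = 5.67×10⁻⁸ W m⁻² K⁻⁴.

T ≈ 2200 K

From P = εσAT⁴, T = (P / εσA)^(1/4) = (3.90 / (0.352 × 5.67×10⁻⁸ × 8.32×10^-6))^(1/4).
T = (2.35×10^13)^(1/4) = 2200 K.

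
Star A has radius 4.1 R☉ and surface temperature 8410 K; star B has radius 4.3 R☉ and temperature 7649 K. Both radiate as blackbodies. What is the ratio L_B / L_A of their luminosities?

L = 4πR²σT⁴ ∝ R²T⁴, so L_B/L_A = (4.3/4.1)² × (7649/8410)⁴ = 1.10 × 0.684 = 0.753.

L_B/L_A ≈ 0.753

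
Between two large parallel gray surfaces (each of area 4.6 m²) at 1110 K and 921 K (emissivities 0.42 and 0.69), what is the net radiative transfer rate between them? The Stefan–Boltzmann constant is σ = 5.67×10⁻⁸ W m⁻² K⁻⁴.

Q ≈ 73600 W

For two large parallel gray plates, q = σ(T₁⁴ − T₂⁴) / (1/ε₁ + 1/ε₂ − 1).
1/ε₁ + 1/ε₂ − 1 = 1/0.42 + 1/0.69 − 1 = 2.830.
T₁⁴ − T₂⁴ = 1.52×10^12 − 7.20×10^11 = 7.99×10^11 K⁴.
q = 5.67×10⁻⁸ × 7.99×10^11 / 2.830 = 16000 W/m².
Q = q·A = 16000 × 4.6 = 73600 W.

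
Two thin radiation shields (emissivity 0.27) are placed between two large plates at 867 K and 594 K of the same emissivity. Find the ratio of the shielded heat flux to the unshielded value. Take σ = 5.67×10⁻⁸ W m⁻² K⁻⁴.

ratio ≈ 0.333

With N identical shields there are N+1 = 3 gaps in series, each with the same radiative resistance, so the flux falls to 1/(N+1) of its unshielded value.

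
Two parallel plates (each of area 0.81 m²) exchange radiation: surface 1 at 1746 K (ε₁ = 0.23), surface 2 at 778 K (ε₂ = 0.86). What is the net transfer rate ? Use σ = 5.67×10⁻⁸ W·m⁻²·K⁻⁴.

Q ≈ 90900 W

For two large parallel gray plates, q = σ(T₁⁴ − T₂⁴) / (1/ε₁ + 1/ε₂ − 1).
1/ε₁ + 1/ε₂ − 1 = 1/0.23 + 1/0.86 − 1 = 4.511.
T₁⁴ − T₂⁴ = 9.29×10^12 − 3.66×10^11 = 8.93×10^12 K⁴.
q = 5.67×10⁻⁸ × 8.93×10^12 / 4.511 = 1.12×10^5 W/m².
Q = q·A = 1.12×10^5 × 0.81 = 90900 W.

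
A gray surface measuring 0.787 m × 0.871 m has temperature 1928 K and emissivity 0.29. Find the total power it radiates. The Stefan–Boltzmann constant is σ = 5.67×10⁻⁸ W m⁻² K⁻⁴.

A = 0.787 × 0.871 = 0.685 m².
P = εσAT⁴ = 0.29 × 5.67×10⁻⁸ × 0.685 × (1928)⁴ = 0.29 × 5.67×10⁻⁸ × 0.685 × 1.38×10^13.
P = 1.56×10^5 W.

P ≈ 1.56×10^5 W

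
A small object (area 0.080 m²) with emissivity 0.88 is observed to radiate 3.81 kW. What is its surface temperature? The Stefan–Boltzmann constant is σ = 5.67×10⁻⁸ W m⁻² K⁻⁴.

From P = εσAT⁴, T = (P / εσA)^(1/4) = (3810 / (0.88 × 5.67×10⁻⁸ × 0.0800))^(1/4).
T = (9.54×10^11)^(1/4) = 988 K.

T ≈ 988 K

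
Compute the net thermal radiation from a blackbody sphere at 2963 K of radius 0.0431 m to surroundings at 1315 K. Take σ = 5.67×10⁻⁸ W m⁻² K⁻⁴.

A = 4πr² = 4π × (0.0431)² = 0.0233 m².
Q = σA(T⁴ − T_s⁴). T⁴ − T_s⁴ = (2963)⁴ − (1315)⁴ = 7.71×10^13 − 2.99×10^12 = 7.41×10^13 K⁴.
Q = 5.67×10⁻⁸ × 0.0233 × 7.41×10^13 = 98100 W.

Q ≈ 98100 W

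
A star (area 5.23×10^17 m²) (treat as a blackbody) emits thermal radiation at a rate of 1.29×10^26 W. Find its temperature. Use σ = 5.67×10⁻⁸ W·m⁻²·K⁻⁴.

T ≈ 8120 K

From P = σAT⁴, T = (P / σA)^(1/4) = (1.29×10^26 / (5.67×10⁻⁸ × 5.23×10^17))^(1/4).
T = (4.35×10^15)^(1/4) = 8120 K.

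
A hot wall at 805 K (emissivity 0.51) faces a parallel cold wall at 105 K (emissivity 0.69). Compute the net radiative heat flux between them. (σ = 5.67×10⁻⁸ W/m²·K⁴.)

q ≈ 9880 W/m²

For two large parallel gray plates, q = σ(T₁⁴ − T₂⁴) / (1/ε₁ + 1/ε₂ − 1).
1/ε₁ + 1/ε₂ − 1 = 1/0.51 + 1/0.69 − 1 = 2.410.
T₁⁴ − T₂⁴ = 4.20×10^11 − 1.22×10^8 = 4.20×10^11 K⁴.
q = 5.67×10⁻⁸ × 4.20×10^11 / 2.410 = 9880 W/m².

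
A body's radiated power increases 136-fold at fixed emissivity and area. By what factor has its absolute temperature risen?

factor ≈ 3.41

P ∝ T⁴ ⇒ T ∝ P^(1/4), so T scales by (136)^(1/4) = 3.41.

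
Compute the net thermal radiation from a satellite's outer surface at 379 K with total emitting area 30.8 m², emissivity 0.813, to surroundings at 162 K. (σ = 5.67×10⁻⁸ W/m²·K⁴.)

Q = εσA(T⁴ − T_s⁴). T⁴ − T_s⁴ = (379)⁴ − (162)⁴ = 2.06×10^10 − 6.89×10^8 = 1.99×10^10 K⁴.
Q = 0.813 × 5.67×10⁻⁸ × 30.8 × 1.99×10^10 = 28300 W.

Q ≈ 28300 W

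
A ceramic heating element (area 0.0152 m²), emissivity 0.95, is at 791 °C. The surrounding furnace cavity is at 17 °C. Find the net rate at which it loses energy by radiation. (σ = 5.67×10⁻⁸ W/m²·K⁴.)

Convert: 791 °C = 1064 K; 17 °C = 290 K.
Q = εσA(T⁴ − T_s⁴). T⁴ − T_s⁴ = (1064)⁴ − (290)⁴ = 1.28×10^12 − 7.07×10^9 = 1.27×10^12 K⁴.
Q = 0.95 × 5.67×10⁻⁸ × 0.0152 × 1.27×10^12 = 1040 W.

Q ≈ 1040 W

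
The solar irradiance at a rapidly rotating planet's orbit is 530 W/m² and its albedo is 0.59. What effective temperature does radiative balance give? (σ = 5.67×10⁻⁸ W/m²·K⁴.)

Power absorbed = (1−a)S·πR²; power emitted = 4πR²σT⁴. Equating and cancelling πR²:
T = ((1−a)S / 4σ)^(1/4) = (217 / (4 × 5.67×10⁻⁸))^(1/4) = (9.58×10^8)^(1/4).
T = 176 K.

T ≈ 176 K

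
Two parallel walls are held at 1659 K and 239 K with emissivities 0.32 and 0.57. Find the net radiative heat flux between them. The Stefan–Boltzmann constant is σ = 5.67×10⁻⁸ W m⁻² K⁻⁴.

q ≈ 1.11×10^5 W/m²

For two large parallel gray plates, q = σ(T₁⁴ − T₂⁴) / (1/ε₁ + 1/ε₂ − 1).
1/ε₁ + 1/ε₂ − 1 = 1/0.32 + 1/0.57 − 1 = 3.879.
T₁⁴ − T₂⁴ = 7.58×10^12 − 3.26×10^9 = 7.57×10^12 K⁴.
q = 5.67×10⁻⁸ × 7.57×10^12 / 3.879 = 1.11×10^5 W/m².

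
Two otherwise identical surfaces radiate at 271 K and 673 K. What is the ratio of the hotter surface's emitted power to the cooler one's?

ratio ≈ 38.0

P ∝ T⁴, so the ratio is (673/271)⁴ = (2.483)⁴ = 38.0.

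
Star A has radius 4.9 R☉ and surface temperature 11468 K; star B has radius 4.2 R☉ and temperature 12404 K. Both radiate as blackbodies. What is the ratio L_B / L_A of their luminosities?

L_B/L_A ≈ 1.01

L = 4πR²σT⁴ ∝ R²T⁴, so L_B/L_A = (4.2/4.9)² × (12404/11468)⁴ = 0.735 × 1.37 = 1.01.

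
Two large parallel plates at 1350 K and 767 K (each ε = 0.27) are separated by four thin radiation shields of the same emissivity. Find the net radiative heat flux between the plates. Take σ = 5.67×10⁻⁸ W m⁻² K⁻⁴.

q ≈ 5270 W/m²

Each of the 5 gaps contributes resistance (2/ε − 1) = 2/0.27 − 1 = 6.407; total = 32.04.
q = σ(T₁⁴ − T₂⁴) / 32.04 = 5.67×10⁻⁸ × 2.98×10^12 / 32.04 = 5270 W/m².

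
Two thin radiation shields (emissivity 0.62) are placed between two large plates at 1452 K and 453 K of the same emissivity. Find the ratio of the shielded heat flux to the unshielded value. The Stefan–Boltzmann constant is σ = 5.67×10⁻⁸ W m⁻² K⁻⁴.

With N identical shields there are N+1 = 3 gaps in series, each with the same radiative resistance, so the flux falls to 1/(N+1) of its unshielded value.

ratio ≈ 0.333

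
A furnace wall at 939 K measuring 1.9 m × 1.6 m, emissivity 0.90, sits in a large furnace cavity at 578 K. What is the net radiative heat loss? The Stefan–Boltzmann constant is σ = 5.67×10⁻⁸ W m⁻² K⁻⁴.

A = 1.9 × 1.6 = 3.04 m².
Q = εσA(T⁴ − T_s⁴). T⁴ − T_s⁴ = (939)⁴ − (578)⁴ = 7.77×10^11 − 1.12×10^11 = 6.66×10^11 K⁴.
Q = 0.90 × 5.67×10⁻⁸ × 3.04 × 6.66×10^11 = 1.03×10^5 W.

Q ≈ 1.03×10^5 W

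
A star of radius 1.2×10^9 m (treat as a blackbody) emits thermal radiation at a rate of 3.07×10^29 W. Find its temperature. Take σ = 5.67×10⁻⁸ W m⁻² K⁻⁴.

T ≈ 23400 K

A = 4πr² = 4π × (1.2×10^9)² = 1.81×10^19 m².
From P = σAT⁴, T = (P / σA)^(1/4) = (3.07×10^29 / (5.67×10⁻⁸ × 1.81×10^19))^(1/4).
T = (2.99×10^17)^(1/4) = 23400 K.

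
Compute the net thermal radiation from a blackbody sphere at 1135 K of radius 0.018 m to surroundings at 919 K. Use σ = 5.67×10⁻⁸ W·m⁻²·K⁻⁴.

A = 4πr² = 4π × (0.018)² = 4.07×10^-3 m².
Q = σA(T⁴ − T_s⁴). T⁴ − T_s⁴ = (1135)⁴ − (919)⁴ = 1.66×10^12 − 7.13×10^11 = 9.46×10^11 K⁴.
Q = 5.67×10⁻⁸ × 4.07×10^-3 × 9.46×10^11 = 218 W.

Q ≈ 218 W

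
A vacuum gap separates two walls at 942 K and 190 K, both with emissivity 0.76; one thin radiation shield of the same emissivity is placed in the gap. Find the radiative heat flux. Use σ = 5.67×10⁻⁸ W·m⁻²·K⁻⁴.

Each of the 2 gaps contributes resistance (2/ε − 1) = 2/0.76 − 1 = 1.632; total = 3.263.
q = σ(T₁⁴ − T₂⁴) / 3.263 = 5.67×10⁻⁸ × 7.86×10^11 / 3.263 = 13700 W/m².

q ≈ 13700 W/m²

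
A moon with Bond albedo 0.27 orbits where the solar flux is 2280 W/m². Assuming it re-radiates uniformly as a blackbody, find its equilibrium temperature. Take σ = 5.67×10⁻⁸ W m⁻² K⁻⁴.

T ≈ 293 K

Power absorbed = (1−a)S·πR²; power emitted = 4πR²σT⁴. Equating and cancelling πR²:
T = ((1−a)S / 4σ)^(1/4) = (1660 / (4 × 5.67×10⁻⁸))^(1/4) = (7.34×10^9)^(1/4).
T = 293 K.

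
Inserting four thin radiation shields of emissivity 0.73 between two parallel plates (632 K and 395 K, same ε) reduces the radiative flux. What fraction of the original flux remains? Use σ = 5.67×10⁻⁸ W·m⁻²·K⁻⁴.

ratio ≈ 0.200

With N identical shields there are N+1 = 5 gaps in series, each with the same radiative resistance, so the flux falls to 1/(N+1) of its unshielded value.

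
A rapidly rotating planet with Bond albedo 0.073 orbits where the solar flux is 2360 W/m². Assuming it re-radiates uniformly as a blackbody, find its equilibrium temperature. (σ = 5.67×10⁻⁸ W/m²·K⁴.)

Power absorbed = (1−a)S·πR²; power emitted = 4πR²σT⁴. Equating and cancelling πR²:
T = ((1−a)S / 4σ)^(1/4) = (2190 / (4 × 5.67×10⁻⁸))^(1/4) = (9.65×10^9)^(1/4).
T = 313 K.

T ≈ 313 K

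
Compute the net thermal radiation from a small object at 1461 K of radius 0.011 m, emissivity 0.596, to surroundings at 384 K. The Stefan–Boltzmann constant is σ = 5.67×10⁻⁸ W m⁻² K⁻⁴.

Q ≈ 233 W

A = 4πr² = 4π × (0.011)² = 1.52×10^-3 m².
Q = εσA(T⁴ − T_s⁴). T⁴ − T_s⁴ = (1461)⁴ − (384)⁴ = 4.56×10^12 − 2.17×10^10 = 4.53×10^12 K⁴.
Q = 0.596 × 5.67×10⁻⁸ × 1.52×10^-3 × 4.53×10^12 = 233 W.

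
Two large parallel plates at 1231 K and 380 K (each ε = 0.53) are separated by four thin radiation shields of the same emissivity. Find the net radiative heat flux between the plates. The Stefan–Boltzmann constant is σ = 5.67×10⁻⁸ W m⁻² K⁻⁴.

Each of the 5 gaps contributes resistance (2/ε − 1) = 2/0.53 − 1 = 2.774; total = 13.87.
q = σ(T₁⁴ − T₂⁴) / 13.87 = 5.67×10⁻⁸ × 2.28×10^12 / 13.87 = 9300 W/m².

q ≈ 9300 W/m²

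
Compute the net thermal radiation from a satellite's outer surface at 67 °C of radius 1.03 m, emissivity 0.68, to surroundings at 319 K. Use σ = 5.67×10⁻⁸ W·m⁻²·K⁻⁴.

Q ≈ 1550 W

A = 4πr² = 4π × (1.03)² = 13.3 m².
Convert: 67 °C = 340 K.
Q = εσA(T⁴ − T_s⁴). T⁴ − T_s⁴ = (340)⁴ − (319)⁴ = 1.34×10^10 − 1.04×10^10 = 3.01×10^9 K⁴.
Q = 0.68 × 5.67×10⁻⁸ × 13.3 × 3.01×10^9 = 1550 W.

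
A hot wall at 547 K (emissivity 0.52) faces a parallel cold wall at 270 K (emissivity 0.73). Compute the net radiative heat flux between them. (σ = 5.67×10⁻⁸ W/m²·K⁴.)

For two large parallel gray plates, q = σ(T₁⁴ − T₂⁴) / (1/ε₁ + 1/ε₂ − 1).
1/ε₁ + 1/ε₂ − 1 = 1/0.52 + 1/0.73 − 1 = 2.293.
T₁⁴ − T₂⁴ = 8.95×10^10 − 5.31×10^9 = 8.42×10^10 K⁴.
q = 5.67×10⁻⁸ × 8.42×10^10 / 2.293 = 2080 W/m².

q ≈ 2080 W/m²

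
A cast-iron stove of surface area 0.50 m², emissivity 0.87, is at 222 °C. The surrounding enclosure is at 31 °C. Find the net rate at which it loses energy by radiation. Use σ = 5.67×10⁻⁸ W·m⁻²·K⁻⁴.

Q ≈ 1270 W

Convert: 222 °C = 495 K; 31 °C = 304 K.
Q = εσA(T⁴ − T_s⁴). T⁴ − T_s⁴ = (495)⁴ − (304)⁴ = 6.00×10^10 − 8.54×10^9 = 5.15×10^10 K⁴.
Q = 0.87 × 5.67×10⁻⁸ × 0.500 × 5.15×10^10 = 1270 W.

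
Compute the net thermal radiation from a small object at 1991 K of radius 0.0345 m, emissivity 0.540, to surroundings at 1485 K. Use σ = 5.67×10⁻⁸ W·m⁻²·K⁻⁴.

Q ≈ 4970 W

A = 4πr² = 4π × (0.0345)² = 0.0150 m².
Q = εσA(T⁴ − T_s⁴). T⁴ − T_s⁴ = (1991)⁴ − (1485)⁴ = 1.57×10^13 − 4.86×10^12 = 1.09×10^13 K⁴.
Q = 0.540 × 5.67×10⁻⁸ × 0.0150 × 1.09×10^13 = 4970 W.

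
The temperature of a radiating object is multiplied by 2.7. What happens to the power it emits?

factor ≈ 53.1

P ∝ T⁴, so the power scales as (2.7)⁴ = 53.1.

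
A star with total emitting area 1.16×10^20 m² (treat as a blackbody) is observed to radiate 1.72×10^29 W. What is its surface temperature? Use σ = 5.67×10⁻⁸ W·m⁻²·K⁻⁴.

From P = σAT⁴, T = (P / σA)^(1/4) = (1.72×10^29 / (5.67×10⁻⁸ × 1.16×10^20))^(1/4).
T = (2.62×10^16)^(1/4) = 12700 K.

T ≈ 12700 K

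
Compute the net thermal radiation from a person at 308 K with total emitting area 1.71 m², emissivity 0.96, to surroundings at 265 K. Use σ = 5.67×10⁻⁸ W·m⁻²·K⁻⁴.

Q = εσA(T⁴ − T_s⁴). T⁴ − T_s⁴ = (308)⁴ − (265)⁴ = 9.00×10^9 − 4.93×10^9 = 4.07×10^9 K⁴.
Q = 0.96 × 5.67×10⁻⁸ × 1.71 × 4.07×10^9 = 379 W.

Q ≈ 379 W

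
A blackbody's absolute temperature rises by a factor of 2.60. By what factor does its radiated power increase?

factor ≈ 45.7

P ∝ T⁴, so the power scales as (2.60)⁴ = 45.7.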